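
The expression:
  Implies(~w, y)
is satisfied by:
  {y: True, w: True}
  {y: True, w: False}
  {w: True, y: False}


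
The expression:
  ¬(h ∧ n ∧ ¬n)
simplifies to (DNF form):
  True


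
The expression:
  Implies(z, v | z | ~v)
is always true.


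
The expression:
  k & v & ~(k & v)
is never true.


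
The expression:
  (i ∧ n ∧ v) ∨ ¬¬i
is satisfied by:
  {i: True}


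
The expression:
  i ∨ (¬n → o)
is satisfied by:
  {i: True, n: True, o: True}
  {i: True, n: True, o: False}
  {i: True, o: True, n: False}
  {i: True, o: False, n: False}
  {n: True, o: True, i: False}
  {n: True, o: False, i: False}
  {o: True, n: False, i: False}


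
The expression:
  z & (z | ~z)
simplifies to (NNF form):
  z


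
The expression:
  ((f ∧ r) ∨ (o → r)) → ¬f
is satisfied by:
  {o: True, r: False, f: False}
  {r: False, f: False, o: False}
  {o: True, r: True, f: False}
  {r: True, o: False, f: False}
  {f: True, o: True, r: False}


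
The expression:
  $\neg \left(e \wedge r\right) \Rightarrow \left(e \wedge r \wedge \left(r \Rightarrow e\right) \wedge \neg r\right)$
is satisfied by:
  {r: True, e: True}


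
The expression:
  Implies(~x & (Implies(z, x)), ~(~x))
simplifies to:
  x | z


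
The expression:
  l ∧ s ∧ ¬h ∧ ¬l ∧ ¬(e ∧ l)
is never true.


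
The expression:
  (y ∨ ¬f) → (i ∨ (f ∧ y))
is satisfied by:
  {i: True, f: True}
  {i: True, f: False}
  {f: True, i: False}


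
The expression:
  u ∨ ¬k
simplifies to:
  u ∨ ¬k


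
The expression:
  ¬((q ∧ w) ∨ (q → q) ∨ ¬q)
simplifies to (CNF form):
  False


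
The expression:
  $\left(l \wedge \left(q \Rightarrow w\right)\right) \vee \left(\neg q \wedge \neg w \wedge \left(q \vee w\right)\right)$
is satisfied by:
  {w: True, l: True, q: False}
  {l: True, q: False, w: False}
  {q: True, w: True, l: True}


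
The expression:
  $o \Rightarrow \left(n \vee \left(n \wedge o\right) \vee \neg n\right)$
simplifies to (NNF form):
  $\text{True}$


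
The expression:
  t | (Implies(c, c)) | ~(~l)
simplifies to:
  True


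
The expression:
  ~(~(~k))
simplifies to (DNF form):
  ~k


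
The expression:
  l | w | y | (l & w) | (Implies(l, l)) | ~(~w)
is always true.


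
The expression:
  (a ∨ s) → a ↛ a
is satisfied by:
  {a: False, s: False}


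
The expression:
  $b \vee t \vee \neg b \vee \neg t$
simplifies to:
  $\text{True}$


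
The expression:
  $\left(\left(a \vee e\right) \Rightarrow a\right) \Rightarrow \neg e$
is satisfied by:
  {e: False, a: False}
  {a: True, e: False}
  {e: True, a: False}


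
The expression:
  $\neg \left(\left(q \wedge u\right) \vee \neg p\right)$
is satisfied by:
  {p: True, u: False, q: False}
  {p: True, q: True, u: False}
  {p: True, u: True, q: False}


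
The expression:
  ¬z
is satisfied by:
  {z: False}


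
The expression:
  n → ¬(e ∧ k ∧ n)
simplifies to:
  ¬e ∨ ¬k ∨ ¬n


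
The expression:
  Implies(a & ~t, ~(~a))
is always true.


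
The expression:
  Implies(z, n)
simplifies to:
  n | ~z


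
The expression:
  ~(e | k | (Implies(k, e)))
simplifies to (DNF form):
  False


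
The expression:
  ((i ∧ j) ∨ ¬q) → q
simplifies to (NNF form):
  q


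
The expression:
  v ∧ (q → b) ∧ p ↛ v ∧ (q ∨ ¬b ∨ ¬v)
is never true.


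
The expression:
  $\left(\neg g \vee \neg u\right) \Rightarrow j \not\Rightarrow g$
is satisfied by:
  {u: True, j: True, g: False}
  {j: True, g: False, u: False}
  {u: True, j: True, g: True}
  {u: True, g: True, j: False}


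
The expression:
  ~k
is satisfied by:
  {k: False}


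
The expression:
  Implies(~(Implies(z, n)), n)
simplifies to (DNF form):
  n | ~z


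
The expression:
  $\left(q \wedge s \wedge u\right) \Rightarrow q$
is always true.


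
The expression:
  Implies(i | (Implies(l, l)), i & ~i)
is never true.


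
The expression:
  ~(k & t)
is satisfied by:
  {k: False, t: False}
  {t: True, k: False}
  {k: True, t: False}


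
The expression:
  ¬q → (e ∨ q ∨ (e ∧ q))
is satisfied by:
  {q: True, e: True}
  {q: True, e: False}
  {e: True, q: False}


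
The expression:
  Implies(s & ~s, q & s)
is always true.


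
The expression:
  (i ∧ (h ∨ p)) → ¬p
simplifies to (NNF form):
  ¬i ∨ ¬p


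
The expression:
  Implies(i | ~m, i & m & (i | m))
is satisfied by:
  {m: True}


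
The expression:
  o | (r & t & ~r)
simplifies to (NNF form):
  o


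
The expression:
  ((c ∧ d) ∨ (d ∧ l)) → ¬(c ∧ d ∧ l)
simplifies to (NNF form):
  ¬c ∨ ¬d ∨ ¬l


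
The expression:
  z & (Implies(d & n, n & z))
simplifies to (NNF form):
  z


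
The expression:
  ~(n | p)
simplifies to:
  ~n & ~p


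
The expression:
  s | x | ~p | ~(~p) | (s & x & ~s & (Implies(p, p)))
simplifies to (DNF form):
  True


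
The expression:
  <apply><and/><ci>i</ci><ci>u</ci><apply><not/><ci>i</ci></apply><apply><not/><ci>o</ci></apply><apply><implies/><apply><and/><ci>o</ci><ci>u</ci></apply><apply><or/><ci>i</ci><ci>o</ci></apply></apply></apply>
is never true.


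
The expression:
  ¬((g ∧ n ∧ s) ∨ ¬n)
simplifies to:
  n ∧ (¬g ∨ ¬s)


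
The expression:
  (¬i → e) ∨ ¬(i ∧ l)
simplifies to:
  True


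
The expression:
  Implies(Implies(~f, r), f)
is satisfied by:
  {f: True, r: False}
  {r: False, f: False}
  {r: True, f: True}


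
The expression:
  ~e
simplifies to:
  ~e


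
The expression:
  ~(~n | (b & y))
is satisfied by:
  {n: True, y: False, b: False}
  {b: True, n: True, y: False}
  {y: True, n: True, b: False}


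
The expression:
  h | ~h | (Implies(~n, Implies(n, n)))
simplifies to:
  True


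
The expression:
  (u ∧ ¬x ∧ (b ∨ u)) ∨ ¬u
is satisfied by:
  {u: False, x: False}
  {x: True, u: False}
  {u: True, x: False}


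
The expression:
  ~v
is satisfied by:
  {v: False}


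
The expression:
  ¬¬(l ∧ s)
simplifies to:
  l ∧ s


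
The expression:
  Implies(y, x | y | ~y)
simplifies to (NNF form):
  True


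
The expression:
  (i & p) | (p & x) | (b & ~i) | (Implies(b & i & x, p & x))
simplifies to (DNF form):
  p | ~b | ~i | ~x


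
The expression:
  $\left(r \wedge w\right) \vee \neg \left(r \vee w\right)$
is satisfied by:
  {w: False, r: False}
  {r: True, w: True}


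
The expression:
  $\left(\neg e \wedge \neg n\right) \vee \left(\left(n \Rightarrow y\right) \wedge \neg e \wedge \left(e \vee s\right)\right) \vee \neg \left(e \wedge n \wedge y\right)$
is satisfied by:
  {e: False, y: False, n: False}
  {n: True, e: False, y: False}
  {y: True, e: False, n: False}
  {n: True, y: True, e: False}
  {e: True, n: False, y: False}
  {n: True, e: True, y: False}
  {y: True, e: True, n: False}


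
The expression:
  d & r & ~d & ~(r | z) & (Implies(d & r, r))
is never true.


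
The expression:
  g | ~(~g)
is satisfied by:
  {g: True}


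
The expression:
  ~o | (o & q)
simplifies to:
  q | ~o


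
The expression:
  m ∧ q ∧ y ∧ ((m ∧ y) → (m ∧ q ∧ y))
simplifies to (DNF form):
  m ∧ q ∧ y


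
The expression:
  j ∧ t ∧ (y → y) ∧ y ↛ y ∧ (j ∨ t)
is never true.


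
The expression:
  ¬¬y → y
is always true.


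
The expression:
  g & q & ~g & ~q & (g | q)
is never true.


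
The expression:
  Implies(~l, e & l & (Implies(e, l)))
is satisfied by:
  {l: True}


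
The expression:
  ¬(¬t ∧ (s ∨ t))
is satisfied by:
  {t: True, s: False}
  {s: False, t: False}
  {s: True, t: True}


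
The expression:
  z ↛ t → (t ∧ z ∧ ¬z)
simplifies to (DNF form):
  t ∨ ¬z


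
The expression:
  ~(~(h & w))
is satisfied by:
  {h: True, w: True}


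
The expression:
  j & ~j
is never true.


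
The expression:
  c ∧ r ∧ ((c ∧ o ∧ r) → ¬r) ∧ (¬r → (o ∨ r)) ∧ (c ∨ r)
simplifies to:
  c ∧ r ∧ ¬o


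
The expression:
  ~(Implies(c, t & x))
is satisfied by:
  {c: True, t: False, x: False}
  {c: True, x: True, t: False}
  {c: True, t: True, x: False}


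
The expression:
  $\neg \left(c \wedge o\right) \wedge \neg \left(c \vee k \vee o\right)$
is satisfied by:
  {o: False, k: False, c: False}


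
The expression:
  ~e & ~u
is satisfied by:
  {u: False, e: False}


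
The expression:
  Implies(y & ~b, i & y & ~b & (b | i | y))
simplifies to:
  b | i | ~y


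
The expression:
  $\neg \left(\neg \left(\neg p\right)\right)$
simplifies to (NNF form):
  $\neg p$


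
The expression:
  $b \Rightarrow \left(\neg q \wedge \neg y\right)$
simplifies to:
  $\left(\neg q \wedge \neg y\right) \vee \neg b$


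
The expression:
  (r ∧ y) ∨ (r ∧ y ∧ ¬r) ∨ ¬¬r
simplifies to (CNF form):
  r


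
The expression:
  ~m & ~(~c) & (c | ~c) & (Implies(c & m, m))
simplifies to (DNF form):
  c & ~m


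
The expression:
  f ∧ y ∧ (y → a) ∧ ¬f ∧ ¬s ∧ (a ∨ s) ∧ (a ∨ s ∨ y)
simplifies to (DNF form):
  False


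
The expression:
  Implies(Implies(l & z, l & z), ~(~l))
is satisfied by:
  {l: True}


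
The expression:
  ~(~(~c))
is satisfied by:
  {c: False}


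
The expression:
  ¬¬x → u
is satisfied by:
  {u: True, x: False}
  {x: False, u: False}
  {x: True, u: True}


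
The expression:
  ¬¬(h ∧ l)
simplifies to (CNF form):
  h ∧ l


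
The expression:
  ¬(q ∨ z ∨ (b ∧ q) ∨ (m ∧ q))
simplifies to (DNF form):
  ¬q ∧ ¬z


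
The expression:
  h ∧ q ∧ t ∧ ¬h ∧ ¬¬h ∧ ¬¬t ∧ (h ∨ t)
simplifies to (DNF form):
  False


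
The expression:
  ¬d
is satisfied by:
  {d: False}


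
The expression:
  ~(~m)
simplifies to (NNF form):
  m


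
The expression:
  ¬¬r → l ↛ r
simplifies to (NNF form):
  ¬r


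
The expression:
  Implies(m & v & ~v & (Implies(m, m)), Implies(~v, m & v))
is always true.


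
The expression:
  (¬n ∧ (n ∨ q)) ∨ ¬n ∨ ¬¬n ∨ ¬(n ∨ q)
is always true.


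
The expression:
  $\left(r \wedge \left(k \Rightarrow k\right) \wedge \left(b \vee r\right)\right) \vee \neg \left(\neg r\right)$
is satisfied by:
  {r: True}


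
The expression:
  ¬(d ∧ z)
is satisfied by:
  {z: False, d: False}
  {d: True, z: False}
  {z: True, d: False}


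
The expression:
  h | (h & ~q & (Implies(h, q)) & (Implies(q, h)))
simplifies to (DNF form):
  h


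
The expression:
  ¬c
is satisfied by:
  {c: False}


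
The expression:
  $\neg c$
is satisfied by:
  {c: False}


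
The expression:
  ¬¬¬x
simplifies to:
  ¬x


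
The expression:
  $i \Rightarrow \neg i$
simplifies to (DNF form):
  $\neg i$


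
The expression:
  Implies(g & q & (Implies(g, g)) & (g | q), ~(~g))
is always true.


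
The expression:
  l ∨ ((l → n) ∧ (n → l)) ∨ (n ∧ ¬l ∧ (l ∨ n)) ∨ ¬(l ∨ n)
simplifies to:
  True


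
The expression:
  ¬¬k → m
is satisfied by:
  {m: True, k: False}
  {k: False, m: False}
  {k: True, m: True}


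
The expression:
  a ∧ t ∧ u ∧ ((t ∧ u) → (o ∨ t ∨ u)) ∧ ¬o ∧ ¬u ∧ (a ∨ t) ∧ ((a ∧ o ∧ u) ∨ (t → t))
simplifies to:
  False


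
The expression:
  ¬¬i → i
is always true.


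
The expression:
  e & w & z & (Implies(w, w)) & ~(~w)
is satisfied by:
  {z: True, e: True, w: True}


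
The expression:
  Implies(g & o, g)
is always true.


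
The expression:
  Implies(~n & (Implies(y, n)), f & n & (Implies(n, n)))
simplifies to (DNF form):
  n | y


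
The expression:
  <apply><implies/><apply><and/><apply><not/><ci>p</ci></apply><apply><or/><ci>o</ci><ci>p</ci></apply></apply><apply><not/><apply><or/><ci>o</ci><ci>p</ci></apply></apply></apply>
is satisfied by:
  {p: True, o: False}
  {o: False, p: False}
  {o: True, p: True}


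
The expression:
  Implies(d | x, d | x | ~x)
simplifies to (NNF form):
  True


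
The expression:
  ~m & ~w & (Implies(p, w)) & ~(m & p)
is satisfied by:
  {p: False, w: False, m: False}


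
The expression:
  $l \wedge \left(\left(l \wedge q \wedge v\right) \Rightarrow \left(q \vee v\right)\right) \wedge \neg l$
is never true.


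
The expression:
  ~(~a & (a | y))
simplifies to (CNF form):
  a | ~y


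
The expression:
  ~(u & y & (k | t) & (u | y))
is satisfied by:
  {k: False, u: False, y: False, t: False}
  {t: True, k: False, u: False, y: False}
  {k: True, t: False, u: False, y: False}
  {t: True, k: True, u: False, y: False}
  {y: True, t: False, k: False, u: False}
  {y: True, t: True, k: False, u: False}
  {y: True, k: True, t: False, u: False}
  {y: True, t: True, k: True, u: False}
  {u: True, y: False, k: False, t: False}
  {u: True, t: True, y: False, k: False}
  {u: True, k: True, y: False, t: False}
  {t: True, u: True, k: True, y: False}
  {u: True, y: True, t: False, k: False}


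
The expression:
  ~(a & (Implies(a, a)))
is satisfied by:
  {a: False}


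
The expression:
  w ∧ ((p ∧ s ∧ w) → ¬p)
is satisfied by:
  {w: True, s: False, p: False}
  {p: True, w: True, s: False}
  {s: True, w: True, p: False}


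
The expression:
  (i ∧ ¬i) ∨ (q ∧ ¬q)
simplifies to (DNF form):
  False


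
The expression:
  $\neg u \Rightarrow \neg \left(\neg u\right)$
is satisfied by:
  {u: True}


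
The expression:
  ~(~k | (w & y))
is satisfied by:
  {k: True, w: False, y: False}
  {y: True, k: True, w: False}
  {w: True, k: True, y: False}


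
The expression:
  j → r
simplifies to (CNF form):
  r ∨ ¬j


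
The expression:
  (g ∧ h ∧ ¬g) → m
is always true.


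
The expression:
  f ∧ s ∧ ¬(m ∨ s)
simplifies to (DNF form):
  False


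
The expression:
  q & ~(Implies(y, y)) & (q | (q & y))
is never true.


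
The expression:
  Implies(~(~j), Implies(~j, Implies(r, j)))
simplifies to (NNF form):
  True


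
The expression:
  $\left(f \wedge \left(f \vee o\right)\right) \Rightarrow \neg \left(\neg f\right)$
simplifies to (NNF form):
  $\text{True}$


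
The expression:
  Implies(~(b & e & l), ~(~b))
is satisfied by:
  {b: True}


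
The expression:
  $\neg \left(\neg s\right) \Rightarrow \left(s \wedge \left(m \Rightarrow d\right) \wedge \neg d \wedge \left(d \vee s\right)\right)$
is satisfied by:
  {m: False, s: False, d: False}
  {d: True, m: False, s: False}
  {m: True, d: False, s: False}
  {d: True, m: True, s: False}
  {s: True, d: False, m: False}


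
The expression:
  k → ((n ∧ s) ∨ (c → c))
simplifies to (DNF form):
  True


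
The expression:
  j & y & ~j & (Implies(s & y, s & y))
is never true.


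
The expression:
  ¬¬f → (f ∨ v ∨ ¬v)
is always true.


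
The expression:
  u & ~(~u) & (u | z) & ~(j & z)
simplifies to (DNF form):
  (u & ~j) | (u & ~z)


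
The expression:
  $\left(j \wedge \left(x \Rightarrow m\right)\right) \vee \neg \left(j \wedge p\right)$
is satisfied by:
  {m: True, p: False, x: False, j: False}
  {j: False, p: False, m: False, x: False}
  {j: True, m: True, p: False, x: False}
  {j: True, p: False, m: False, x: False}
  {x: True, m: True, j: False, p: False}
  {x: True, j: False, p: False, m: False}
  {x: True, j: True, m: True, p: False}
  {x: True, j: True, p: False, m: False}
  {m: True, p: True, x: False, j: False}
  {p: True, x: False, m: False, j: False}
  {j: True, p: True, m: True, x: False}
  {j: True, p: True, x: False, m: False}
  {m: True, p: True, x: True, j: False}
  {p: True, x: True, j: False, m: False}
  {j: True, p: True, x: True, m: True}


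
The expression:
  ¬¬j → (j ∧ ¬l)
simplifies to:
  ¬j ∨ ¬l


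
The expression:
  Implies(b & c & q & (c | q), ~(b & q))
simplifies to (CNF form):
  ~b | ~c | ~q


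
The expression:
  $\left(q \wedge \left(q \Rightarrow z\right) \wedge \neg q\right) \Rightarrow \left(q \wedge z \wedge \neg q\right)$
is always true.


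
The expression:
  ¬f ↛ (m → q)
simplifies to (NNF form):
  m ∧ ¬f ∧ ¬q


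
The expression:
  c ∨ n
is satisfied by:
  {n: True, c: True}
  {n: True, c: False}
  {c: True, n: False}


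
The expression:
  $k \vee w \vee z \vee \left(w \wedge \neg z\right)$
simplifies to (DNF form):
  $k \vee w \vee z$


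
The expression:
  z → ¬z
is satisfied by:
  {z: False}


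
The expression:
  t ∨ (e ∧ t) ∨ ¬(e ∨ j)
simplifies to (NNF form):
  t ∨ (¬e ∧ ¬j)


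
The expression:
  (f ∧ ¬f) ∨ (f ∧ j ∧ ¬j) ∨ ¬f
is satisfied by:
  {f: False}


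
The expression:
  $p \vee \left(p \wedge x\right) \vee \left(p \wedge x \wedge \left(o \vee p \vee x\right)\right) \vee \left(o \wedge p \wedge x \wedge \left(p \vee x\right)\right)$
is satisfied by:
  {p: True}


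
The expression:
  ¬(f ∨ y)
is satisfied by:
  {y: False, f: False}


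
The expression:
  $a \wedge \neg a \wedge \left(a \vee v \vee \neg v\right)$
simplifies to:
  $\text{False}$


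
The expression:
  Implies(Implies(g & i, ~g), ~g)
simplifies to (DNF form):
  i | ~g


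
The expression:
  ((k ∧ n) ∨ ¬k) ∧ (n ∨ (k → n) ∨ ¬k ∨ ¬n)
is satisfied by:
  {n: True, k: False}
  {k: False, n: False}
  {k: True, n: True}


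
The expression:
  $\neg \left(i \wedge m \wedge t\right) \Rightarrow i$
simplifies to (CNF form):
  $i$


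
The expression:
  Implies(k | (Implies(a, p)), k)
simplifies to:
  k | (a & ~p)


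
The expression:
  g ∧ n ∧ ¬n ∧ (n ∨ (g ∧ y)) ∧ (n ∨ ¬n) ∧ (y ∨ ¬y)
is never true.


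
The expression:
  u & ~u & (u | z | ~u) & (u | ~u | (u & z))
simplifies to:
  False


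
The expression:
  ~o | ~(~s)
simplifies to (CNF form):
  s | ~o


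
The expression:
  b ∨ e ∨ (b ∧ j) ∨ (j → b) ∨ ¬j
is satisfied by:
  {b: True, e: True, j: False}
  {b: True, e: False, j: False}
  {e: True, b: False, j: False}
  {b: False, e: False, j: False}
  {j: True, b: True, e: True}
  {j: True, b: True, e: False}
  {j: True, e: True, b: False}


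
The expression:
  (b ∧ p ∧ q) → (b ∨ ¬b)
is always true.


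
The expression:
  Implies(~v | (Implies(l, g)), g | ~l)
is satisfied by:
  {g: True, v: True, l: False}
  {g: True, l: False, v: False}
  {v: True, l: False, g: False}
  {v: False, l: False, g: False}
  {g: True, v: True, l: True}
  {g: True, l: True, v: False}
  {v: True, l: True, g: False}


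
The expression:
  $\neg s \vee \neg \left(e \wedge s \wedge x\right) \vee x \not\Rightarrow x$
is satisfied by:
  {s: False, e: False, x: False}
  {x: True, s: False, e: False}
  {e: True, s: False, x: False}
  {x: True, e: True, s: False}
  {s: True, x: False, e: False}
  {x: True, s: True, e: False}
  {e: True, s: True, x: False}


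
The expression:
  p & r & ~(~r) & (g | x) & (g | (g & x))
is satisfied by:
  {r: True, p: True, g: True}


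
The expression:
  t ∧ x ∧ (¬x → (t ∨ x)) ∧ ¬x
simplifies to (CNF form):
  False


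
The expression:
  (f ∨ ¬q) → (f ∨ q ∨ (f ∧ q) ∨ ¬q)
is always true.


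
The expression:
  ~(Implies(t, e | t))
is never true.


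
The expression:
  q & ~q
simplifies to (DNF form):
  False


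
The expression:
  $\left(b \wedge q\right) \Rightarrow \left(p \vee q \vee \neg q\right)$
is always true.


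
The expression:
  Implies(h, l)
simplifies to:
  l | ~h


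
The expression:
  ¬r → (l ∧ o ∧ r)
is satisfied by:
  {r: True}


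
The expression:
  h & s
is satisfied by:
  {h: True, s: True}


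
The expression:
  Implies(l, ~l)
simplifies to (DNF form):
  ~l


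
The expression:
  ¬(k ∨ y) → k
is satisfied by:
  {y: True, k: True}
  {y: True, k: False}
  {k: True, y: False}


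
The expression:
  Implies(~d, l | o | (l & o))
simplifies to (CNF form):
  d | l | o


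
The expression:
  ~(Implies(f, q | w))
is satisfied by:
  {f: True, q: False, w: False}


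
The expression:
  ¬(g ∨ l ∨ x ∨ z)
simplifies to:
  ¬g ∧ ¬l ∧ ¬x ∧ ¬z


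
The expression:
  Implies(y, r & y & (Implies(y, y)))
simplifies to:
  r | ~y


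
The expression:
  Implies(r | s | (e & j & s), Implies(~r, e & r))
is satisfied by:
  {r: True, s: False}
  {s: False, r: False}
  {s: True, r: True}


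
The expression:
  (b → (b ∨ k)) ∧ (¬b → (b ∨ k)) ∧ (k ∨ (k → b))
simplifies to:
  b ∨ k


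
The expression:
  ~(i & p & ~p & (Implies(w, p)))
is always true.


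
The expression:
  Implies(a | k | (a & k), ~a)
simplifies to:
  ~a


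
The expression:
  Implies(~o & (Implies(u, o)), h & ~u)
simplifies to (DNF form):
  h | o | u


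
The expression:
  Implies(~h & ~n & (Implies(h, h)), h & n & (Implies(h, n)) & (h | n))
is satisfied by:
  {n: True, h: True}
  {n: True, h: False}
  {h: True, n: False}


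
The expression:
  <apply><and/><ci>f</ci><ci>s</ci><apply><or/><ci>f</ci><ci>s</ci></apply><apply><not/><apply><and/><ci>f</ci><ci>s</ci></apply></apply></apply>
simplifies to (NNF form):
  <false/>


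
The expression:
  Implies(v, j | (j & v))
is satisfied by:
  {j: True, v: False}
  {v: False, j: False}
  {v: True, j: True}


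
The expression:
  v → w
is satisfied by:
  {w: True, v: False}
  {v: False, w: False}
  {v: True, w: True}


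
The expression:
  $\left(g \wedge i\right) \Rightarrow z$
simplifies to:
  $z \vee \neg g \vee \neg i$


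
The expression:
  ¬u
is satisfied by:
  {u: False}


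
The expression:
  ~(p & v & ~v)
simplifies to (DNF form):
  True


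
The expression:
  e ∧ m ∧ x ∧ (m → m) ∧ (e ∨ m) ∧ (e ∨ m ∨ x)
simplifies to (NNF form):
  e ∧ m ∧ x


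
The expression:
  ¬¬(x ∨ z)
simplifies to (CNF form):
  x ∨ z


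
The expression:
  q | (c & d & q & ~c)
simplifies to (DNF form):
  q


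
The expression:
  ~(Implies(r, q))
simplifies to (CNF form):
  r & ~q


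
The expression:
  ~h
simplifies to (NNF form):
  ~h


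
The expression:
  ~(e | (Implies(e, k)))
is never true.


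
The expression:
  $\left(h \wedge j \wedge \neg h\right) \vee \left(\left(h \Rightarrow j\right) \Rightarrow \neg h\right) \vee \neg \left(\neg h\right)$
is always true.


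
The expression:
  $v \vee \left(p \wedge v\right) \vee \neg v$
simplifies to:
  $\text{True}$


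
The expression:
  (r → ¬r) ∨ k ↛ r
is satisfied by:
  {r: False}


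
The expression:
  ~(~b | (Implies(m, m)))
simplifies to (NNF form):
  False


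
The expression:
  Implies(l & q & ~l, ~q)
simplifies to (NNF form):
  True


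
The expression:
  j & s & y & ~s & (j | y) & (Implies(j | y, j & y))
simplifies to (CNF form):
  False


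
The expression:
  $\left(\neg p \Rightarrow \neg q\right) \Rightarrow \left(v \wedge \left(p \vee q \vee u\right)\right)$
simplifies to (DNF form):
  $\left(p \wedge v\right) \vee \left(q \wedge \neg p\right) \vee \left(u \wedge v\right)$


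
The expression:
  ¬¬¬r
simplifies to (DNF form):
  ¬r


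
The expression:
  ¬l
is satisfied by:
  {l: False}


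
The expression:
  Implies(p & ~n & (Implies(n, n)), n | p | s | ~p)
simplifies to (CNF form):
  True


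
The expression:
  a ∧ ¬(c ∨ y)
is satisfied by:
  {a: True, y: False, c: False}


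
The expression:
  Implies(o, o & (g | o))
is always true.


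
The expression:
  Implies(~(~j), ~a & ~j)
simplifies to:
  ~j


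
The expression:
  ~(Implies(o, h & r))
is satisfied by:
  {o: True, h: False, r: False}
  {o: True, r: True, h: False}
  {o: True, h: True, r: False}


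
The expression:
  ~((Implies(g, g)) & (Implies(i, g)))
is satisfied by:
  {i: True, g: False}


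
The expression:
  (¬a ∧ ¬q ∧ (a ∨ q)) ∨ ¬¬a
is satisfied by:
  {a: True}


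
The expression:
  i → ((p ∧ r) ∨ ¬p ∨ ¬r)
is always true.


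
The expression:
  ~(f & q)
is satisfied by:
  {q: False, f: False}
  {f: True, q: False}
  {q: True, f: False}


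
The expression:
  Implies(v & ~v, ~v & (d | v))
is always true.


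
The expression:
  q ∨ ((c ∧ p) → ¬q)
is always true.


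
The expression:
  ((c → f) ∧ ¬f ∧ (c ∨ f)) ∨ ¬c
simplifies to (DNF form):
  ¬c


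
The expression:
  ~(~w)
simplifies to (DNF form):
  w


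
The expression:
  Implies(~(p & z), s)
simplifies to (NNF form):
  s | (p & z)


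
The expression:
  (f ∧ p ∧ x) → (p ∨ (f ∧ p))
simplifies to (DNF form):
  True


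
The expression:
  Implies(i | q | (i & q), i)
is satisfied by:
  {i: True, q: False}
  {q: False, i: False}
  {q: True, i: True}


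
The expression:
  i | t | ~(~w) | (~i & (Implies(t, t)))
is always true.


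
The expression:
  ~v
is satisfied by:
  {v: False}


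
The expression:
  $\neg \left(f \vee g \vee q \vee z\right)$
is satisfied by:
  {q: False, g: False, z: False, f: False}


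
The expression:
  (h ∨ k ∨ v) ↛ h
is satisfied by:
  {k: True, v: True, h: False}
  {k: True, v: False, h: False}
  {v: True, k: False, h: False}


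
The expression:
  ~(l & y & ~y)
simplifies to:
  True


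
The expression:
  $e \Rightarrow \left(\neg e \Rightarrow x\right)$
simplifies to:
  $\text{True}$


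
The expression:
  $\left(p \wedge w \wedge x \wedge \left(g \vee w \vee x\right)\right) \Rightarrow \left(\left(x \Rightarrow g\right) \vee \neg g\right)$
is always true.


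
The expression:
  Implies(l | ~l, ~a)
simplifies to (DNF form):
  ~a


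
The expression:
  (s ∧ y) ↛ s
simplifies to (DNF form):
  False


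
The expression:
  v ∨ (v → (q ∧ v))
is always true.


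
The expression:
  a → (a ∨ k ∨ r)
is always true.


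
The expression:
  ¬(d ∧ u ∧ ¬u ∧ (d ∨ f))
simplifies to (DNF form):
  True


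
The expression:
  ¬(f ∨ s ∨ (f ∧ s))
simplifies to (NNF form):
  ¬f ∧ ¬s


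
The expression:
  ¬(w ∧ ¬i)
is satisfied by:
  {i: True, w: False}
  {w: False, i: False}
  {w: True, i: True}


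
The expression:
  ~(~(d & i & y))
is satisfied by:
  {i: True, d: True, y: True}


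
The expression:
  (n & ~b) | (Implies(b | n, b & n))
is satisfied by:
  {n: True, b: False}
  {b: False, n: False}
  {b: True, n: True}


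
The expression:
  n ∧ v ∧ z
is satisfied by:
  {z: True, n: True, v: True}


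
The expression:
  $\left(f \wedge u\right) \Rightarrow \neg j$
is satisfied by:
  {u: False, j: False, f: False}
  {f: True, u: False, j: False}
  {j: True, u: False, f: False}
  {f: True, j: True, u: False}
  {u: True, f: False, j: False}
  {f: True, u: True, j: False}
  {j: True, u: True, f: False}


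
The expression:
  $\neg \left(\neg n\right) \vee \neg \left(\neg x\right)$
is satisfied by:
  {n: True, x: True}
  {n: True, x: False}
  {x: True, n: False}


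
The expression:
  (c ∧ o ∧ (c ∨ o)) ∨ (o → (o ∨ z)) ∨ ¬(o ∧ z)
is always true.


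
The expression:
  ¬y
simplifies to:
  ¬y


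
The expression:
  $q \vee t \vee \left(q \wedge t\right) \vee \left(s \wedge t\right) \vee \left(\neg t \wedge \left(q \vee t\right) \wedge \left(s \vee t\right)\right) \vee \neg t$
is always true.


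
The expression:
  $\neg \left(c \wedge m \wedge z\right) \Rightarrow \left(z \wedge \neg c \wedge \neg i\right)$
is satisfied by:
  {z: True, m: True, c: False, i: False}
  {z: True, m: False, c: False, i: False}
  {c: True, z: True, m: True, i: False}
  {i: True, c: True, z: True, m: True}


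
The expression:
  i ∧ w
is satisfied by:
  {i: True, w: True}


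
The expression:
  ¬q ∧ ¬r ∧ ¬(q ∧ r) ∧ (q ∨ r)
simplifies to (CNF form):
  False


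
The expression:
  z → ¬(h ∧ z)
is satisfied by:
  {h: False, z: False}
  {z: True, h: False}
  {h: True, z: False}


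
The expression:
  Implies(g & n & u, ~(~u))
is always true.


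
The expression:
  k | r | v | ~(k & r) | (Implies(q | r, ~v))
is always true.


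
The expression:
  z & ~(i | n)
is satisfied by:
  {z: True, n: False, i: False}


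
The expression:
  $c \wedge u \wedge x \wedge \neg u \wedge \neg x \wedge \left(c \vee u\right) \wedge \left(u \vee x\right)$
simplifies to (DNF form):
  $\text{False}$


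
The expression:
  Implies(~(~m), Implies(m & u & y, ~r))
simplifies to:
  ~m | ~r | ~u | ~y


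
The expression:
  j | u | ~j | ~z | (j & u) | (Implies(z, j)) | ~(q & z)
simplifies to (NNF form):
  True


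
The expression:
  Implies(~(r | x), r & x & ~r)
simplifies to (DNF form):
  r | x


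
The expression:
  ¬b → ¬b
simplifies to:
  True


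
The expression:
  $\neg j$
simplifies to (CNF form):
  $\neg j$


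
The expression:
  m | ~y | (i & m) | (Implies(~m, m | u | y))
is always true.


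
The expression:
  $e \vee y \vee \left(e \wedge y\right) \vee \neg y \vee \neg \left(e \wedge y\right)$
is always true.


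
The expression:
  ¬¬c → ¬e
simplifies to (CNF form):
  ¬c ∨ ¬e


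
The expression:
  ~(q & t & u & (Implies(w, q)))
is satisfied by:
  {u: False, t: False, q: False}
  {q: True, u: False, t: False}
  {t: True, u: False, q: False}
  {q: True, t: True, u: False}
  {u: True, q: False, t: False}
  {q: True, u: True, t: False}
  {t: True, u: True, q: False}


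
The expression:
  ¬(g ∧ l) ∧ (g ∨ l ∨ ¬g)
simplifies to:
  ¬g ∨ ¬l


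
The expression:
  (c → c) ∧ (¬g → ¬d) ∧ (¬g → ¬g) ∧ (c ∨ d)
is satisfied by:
  {c: True, g: True, d: False}
  {c: True, g: False, d: False}
  {d: True, c: True, g: True}
  {d: True, g: True, c: False}


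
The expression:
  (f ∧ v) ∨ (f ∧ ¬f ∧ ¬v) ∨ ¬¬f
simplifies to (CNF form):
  f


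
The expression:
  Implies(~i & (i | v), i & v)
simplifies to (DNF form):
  i | ~v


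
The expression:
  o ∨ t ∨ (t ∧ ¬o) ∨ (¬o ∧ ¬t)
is always true.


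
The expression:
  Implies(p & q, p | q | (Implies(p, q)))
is always true.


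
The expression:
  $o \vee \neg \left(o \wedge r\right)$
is always true.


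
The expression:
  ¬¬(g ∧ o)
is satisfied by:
  {g: True, o: True}


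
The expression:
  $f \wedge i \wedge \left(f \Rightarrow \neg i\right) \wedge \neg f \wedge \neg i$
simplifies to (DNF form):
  $\text{False}$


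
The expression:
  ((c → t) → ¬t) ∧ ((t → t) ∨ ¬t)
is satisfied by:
  {t: False}


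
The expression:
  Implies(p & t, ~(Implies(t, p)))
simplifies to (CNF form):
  ~p | ~t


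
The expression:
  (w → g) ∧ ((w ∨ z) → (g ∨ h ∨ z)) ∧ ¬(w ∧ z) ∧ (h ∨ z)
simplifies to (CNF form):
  (g ∨ ¬w) ∧ (h ∨ z) ∧ (¬w ∨ ¬z)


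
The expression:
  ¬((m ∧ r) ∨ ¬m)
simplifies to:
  m ∧ ¬r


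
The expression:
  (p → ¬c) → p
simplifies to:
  p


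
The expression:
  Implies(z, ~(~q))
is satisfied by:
  {q: True, z: False}
  {z: False, q: False}
  {z: True, q: True}


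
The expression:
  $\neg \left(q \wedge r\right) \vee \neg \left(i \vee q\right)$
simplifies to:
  $\neg q \vee \neg r$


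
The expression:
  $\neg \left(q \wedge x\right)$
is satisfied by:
  {q: False, x: False}
  {x: True, q: False}
  {q: True, x: False}


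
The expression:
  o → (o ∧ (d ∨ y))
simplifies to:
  d ∨ y ∨ ¬o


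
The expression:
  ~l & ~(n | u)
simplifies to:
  ~l & ~n & ~u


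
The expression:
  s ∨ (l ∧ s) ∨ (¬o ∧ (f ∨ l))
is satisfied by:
  {l: True, s: True, f: True, o: False}
  {l: True, s: True, f: False, o: False}
  {s: True, f: True, o: False, l: False}
  {s: True, f: False, o: False, l: False}
  {l: True, s: True, o: True, f: True}
  {l: True, s: True, o: True, f: False}
  {s: True, o: True, f: True, l: False}
  {s: True, o: True, f: False, l: False}
  {l: True, o: False, f: True, s: False}
  {l: True, o: False, f: False, s: False}
  {f: True, s: False, o: False, l: False}


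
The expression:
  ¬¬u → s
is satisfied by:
  {s: True, u: False}
  {u: False, s: False}
  {u: True, s: True}


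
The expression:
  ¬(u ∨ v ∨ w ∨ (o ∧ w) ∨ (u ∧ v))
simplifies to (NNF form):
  ¬u ∧ ¬v ∧ ¬w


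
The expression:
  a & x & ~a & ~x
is never true.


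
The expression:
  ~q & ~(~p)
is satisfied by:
  {p: True, q: False}


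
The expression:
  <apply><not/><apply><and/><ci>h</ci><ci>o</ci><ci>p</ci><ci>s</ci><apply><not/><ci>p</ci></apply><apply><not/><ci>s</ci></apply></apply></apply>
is always true.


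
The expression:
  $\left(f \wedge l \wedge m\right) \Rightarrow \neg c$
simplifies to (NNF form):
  $\neg c \vee \neg f \vee \neg l \vee \neg m$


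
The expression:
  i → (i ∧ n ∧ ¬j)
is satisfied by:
  {n: True, i: False, j: False}
  {n: False, i: False, j: False}
  {j: True, n: True, i: False}
  {j: True, n: False, i: False}
  {i: True, n: True, j: False}


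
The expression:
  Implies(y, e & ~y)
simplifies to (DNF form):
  ~y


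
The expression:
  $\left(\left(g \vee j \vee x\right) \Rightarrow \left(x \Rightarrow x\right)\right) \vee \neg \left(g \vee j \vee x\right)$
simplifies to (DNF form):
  $\text{True}$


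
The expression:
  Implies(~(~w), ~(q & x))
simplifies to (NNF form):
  ~q | ~w | ~x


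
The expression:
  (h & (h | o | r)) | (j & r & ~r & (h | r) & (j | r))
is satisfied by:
  {h: True}


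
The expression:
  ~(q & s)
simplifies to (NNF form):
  ~q | ~s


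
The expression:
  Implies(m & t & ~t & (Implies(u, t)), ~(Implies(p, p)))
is always true.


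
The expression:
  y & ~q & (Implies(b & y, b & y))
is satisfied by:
  {y: True, q: False}


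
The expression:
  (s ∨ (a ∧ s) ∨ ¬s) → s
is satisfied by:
  {s: True}


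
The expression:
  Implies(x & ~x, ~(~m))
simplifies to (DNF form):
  True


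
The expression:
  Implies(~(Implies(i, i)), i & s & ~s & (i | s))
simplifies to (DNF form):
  True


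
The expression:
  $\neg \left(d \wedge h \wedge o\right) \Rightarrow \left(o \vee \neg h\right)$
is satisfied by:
  {o: True, h: False}
  {h: False, o: False}
  {h: True, o: True}


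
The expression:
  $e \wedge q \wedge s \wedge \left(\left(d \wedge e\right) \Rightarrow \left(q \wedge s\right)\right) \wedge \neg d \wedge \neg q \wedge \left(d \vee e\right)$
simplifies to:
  $\text{False}$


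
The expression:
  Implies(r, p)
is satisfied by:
  {p: True, r: False}
  {r: False, p: False}
  {r: True, p: True}


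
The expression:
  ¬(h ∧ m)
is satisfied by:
  {h: False, m: False}
  {m: True, h: False}
  {h: True, m: False}


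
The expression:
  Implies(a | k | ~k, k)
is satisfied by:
  {k: True}


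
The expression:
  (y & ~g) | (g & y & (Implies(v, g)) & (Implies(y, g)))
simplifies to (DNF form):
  y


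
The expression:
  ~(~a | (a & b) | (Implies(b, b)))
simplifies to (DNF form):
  False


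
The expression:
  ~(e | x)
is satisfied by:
  {x: False, e: False}


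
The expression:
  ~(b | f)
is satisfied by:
  {f: False, b: False}


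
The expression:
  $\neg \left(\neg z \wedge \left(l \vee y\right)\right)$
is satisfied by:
  {z: True, l: False, y: False}
  {y: True, z: True, l: False}
  {z: True, l: True, y: False}
  {y: True, z: True, l: True}
  {y: False, l: False, z: False}


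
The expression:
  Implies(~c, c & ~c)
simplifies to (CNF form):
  c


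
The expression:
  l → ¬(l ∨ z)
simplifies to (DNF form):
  ¬l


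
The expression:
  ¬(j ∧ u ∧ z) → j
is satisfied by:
  {j: True}


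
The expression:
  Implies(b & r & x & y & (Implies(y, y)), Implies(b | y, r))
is always true.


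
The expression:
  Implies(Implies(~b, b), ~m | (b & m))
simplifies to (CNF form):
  True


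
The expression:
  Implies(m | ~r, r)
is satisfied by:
  {r: True}


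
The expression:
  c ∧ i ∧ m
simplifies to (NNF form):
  c ∧ i ∧ m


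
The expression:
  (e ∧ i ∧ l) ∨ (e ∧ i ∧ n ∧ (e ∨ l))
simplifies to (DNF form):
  (e ∧ i ∧ l) ∨ (e ∧ i ∧ n)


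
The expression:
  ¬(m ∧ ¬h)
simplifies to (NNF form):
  h ∨ ¬m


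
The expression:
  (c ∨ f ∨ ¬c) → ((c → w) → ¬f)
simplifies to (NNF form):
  (c ∧ ¬w) ∨ ¬f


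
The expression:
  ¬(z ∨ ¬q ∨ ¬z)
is never true.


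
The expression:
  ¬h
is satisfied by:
  {h: False}


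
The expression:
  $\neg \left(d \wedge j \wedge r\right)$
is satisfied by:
  {d: False, r: False, j: False}
  {j: True, d: False, r: False}
  {r: True, d: False, j: False}
  {j: True, r: True, d: False}
  {d: True, j: False, r: False}
  {j: True, d: True, r: False}
  {r: True, d: True, j: False}


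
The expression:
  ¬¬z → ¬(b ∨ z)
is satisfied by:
  {z: False}


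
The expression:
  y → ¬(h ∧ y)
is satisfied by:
  {h: False, y: False}
  {y: True, h: False}
  {h: True, y: False}


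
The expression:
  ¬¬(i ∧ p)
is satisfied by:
  {i: True, p: True}


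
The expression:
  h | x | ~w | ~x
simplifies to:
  True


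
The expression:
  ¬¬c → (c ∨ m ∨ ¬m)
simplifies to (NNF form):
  True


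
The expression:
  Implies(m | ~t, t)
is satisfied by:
  {t: True}


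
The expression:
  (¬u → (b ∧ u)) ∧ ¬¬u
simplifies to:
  u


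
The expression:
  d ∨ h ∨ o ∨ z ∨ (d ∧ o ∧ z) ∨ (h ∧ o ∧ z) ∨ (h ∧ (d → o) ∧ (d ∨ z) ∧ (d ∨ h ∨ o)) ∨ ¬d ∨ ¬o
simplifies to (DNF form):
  True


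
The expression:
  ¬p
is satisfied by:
  {p: False}


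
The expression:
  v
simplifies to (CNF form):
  v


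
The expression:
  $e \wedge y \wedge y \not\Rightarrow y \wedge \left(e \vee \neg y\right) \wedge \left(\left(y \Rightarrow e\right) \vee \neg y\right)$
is never true.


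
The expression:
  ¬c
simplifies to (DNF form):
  ¬c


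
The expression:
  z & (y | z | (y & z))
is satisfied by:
  {z: True}


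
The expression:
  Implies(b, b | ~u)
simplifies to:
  True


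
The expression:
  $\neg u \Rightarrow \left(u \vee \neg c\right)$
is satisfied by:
  {u: True, c: False}
  {c: False, u: False}
  {c: True, u: True}


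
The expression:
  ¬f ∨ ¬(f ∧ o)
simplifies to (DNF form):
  ¬f ∨ ¬o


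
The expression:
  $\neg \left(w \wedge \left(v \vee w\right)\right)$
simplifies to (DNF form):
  $\neg w$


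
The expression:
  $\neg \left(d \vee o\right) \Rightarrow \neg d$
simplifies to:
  $\text{True}$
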